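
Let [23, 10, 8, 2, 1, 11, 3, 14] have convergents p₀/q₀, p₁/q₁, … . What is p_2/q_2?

1871/81

Using pₖ = aₖpₖ₋₁ + pₖ₋₂, qₖ = aₖqₖ₋₁ + qₖ₋₂ (with p₋₁=1, p₋₂=0, q₋₁=0, q₋₂=1):
  k=0: a=23, p=23, q=1
  k=1: a=10, p=231, q=10
  k=2: a=8, p=1871, q=81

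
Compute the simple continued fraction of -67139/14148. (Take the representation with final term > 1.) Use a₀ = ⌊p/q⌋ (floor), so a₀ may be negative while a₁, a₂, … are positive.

[-5; 3, 1, 13, 15, 17]

-67139 = -5*14148 + 3601
14148 = 3*3601 + 3345
3601 = 1*3345 + 256
3345 = 13*256 + 17
256 = 15*17 + 1
17 = 17*1 + 0  (stop)
So -67139/14148 = [-5; 3, 1, 13, 15, 17].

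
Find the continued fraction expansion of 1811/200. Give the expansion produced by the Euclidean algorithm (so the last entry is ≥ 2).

1811 = 9*200 + 11
200 = 18*11 + 2
11 = 5*2 + 1
2 = 2*1 + 0  (stop)
So 1811/200 = [9; 18, 5, 2].

[9; 18, 5, 2]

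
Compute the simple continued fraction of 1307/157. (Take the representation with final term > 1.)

[8; 3, 12, 1, 3]

1307 = 8·157 + 51
157 = 3·51 + 4
51 = 12·4 + 3
4 = 1·3 + 1
3 = 3·1 + 0  (stop)
So 1307/157 = [8; 3, 12, 1, 3].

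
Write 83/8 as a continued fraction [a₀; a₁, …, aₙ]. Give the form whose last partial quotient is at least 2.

83 = 10*8 + 3
8 = 2*3 + 2
3 = 1*2 + 1
2 = 2*1 + 0  (stop)
So 83/8 = [10; 2, 1, 2].

[10; 2, 1, 2]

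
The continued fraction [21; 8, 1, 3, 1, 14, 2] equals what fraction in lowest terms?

Using pₖ = aₖpₖ₋₁ + pₖ₋₂ and qₖ = aₖqₖ₋₁ + qₖ₋₂:
  k=0: a=21, p=21, q=1
  k=1: a=8, p=169, q=8
  k=2: a=1, p=190, q=9
  k=3: a=3, p=739, q=35
  k=4: a=1, p=929, q=44
  k=5: a=14, p=13745, q=651
  k=6: a=2, p=28419, q=1346

28419/1346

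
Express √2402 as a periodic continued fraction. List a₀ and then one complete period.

[49; 98]

a₀ = ⌊√2402⌋ = 49.
With m₀=0, d₀=1 and mₖ₊₁ = dₖaₖ − mₖ, dₖ₊₁ = (n − mₖ₊₁²)/dₖ, aₖ₊₁ = ⌊(a₀+mₖ₊₁)/dₖ₊₁⌋:
  k=1: m=49, d=1, a=98
d=1 and a=2a₀=98 at k=1, so the next step gives (m, d) = (49, 1) again — its k=1 value — and the period has length 1.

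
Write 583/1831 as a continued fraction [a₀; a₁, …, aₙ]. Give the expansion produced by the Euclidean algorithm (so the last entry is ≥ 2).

583 = 0×1831 + 583
1831 = 3×583 + 82
583 = 7×82 + 9
82 = 9×9 + 1
9 = 9×1 + 0  (stop)
So 583/1831 = [0; 3, 7, 9, 9].

[0; 3, 7, 9, 9]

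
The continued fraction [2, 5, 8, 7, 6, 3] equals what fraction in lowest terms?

12449/5671

Using pₖ = aₖpₖ₋₁ + pₖ₋₂ and qₖ = aₖqₖ₋₁ + qₖ₋₂:
  k=0: a=2, p=2, q=1
  k=1: a=5, p=11, q=5
  k=2: a=8, p=90, q=41
  k=3: a=7, p=641, q=292
  k=4: a=6, p=3936, q=1793
  k=5: a=3, p=12449, q=5671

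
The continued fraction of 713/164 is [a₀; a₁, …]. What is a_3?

7

713 = 4·164 + 57   →  a_0 = 4
164 = 2·57 + 50   →  a_1 = 2
57 = 1·50 + 7   →  a_2 = 1
50 = 7·7 + 1   →  a_3 = 7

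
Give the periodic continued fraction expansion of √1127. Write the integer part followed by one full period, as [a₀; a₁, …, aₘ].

a₀ = ⌊√1127⌋ = 33.
With m₀=0, d₀=1 and mₖ₊₁ = dₖaₖ − mₖ, dₖ₊₁ = (n − mₖ₊₁²)/dₖ, aₖ₊₁ = ⌊(a₀+mₖ₊₁)/dₖ₊₁⌋:
  k=1: m=33, d=38, a=1
  k=2: m=5, d=29, a=1
  k=3: m=24, d=19, a=3
  k=4: m=33, d=2, a=33
  k=5: m=33, d=19, a=3
  k=6: m=24, d=29, a=1
  k=7: m=5, d=38, a=1
  k=8: m=33, d=1, a=66
d=1 and a=2a₀=66 at k=8, so the next step gives (m, d) = (33, 38) again — its k=1 value — and the period has length 8.

[33; 1, 1, 3, 33, 3, 1, 1, 66]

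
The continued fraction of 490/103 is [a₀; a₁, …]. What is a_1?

1

490 = 4·103 + 78   →  a_0 = 4
103 = 1·78 + 25   →  a_1 = 1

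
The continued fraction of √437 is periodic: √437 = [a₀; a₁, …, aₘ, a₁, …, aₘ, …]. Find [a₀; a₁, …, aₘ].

a₀ = ⌊√437⌋ = 20.
With m₀=0, d₀=1 and mₖ₊₁ = dₖaₖ − mₖ, dₖ₊₁ = (n − mₖ₊₁²)/dₖ, aₖ₊₁ = ⌊(a₀+mₖ₊₁)/dₖ₊₁⌋:
  k=1: m=20, d=37, a=1
  k=2: m=17, d=4, a=9
  k=3: m=19, d=19, a=2
  k=4: m=19, d=4, a=9
  k=5: m=17, d=37, a=1
  k=6: m=20, d=1, a=40
d=1 and a=2a₀=40 at k=6, so the next step gives (m, d) = (20, 37) again — its k=1 value — and the period has length 6.

[20; 1, 9, 2, 9, 1, 40]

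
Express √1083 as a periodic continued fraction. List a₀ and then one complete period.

a₀ = ⌊√1083⌋ = 32.
With m₀=0, d₀=1 and mₖ₊₁ = dₖaₖ − mₖ, dₖ₊₁ = (n − mₖ₊₁²)/dₖ, aₖ₊₁ = ⌊(a₀+mₖ₊₁)/dₖ₊₁⌋:
  k=1: m=32, d=59, a=1
  k=2: m=27, d=6, a=9
  k=3: m=27, d=59, a=1
  k=4: m=32, d=1, a=64
d=1 and a=2a₀=64 at k=4, so the next step gives (m, d) = (32, 59) again — its k=1 value — and the period has length 4.

[32; 1, 9, 1, 64]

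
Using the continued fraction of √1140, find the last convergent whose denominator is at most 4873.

√1140 = [33; 1, 3, 4, 3, 1, 66, …] (period length 6).
Convergents:
  p_0/q_0 = 33/1
  p_1/q_1 = 34/1
  p_2/q_2 = 135/4
  p_3/q_3 = 574/17
  p_4/q_4 = 1857/55
  p_5/q_5 = 2431/72
  p_6/q_6 = 162303/4807
  p_7/q_7 = 164734/4879
q_6 = 4807 ≤ 4873 < 4879 = q_7, so the answer is 162303/4807.

162303/4807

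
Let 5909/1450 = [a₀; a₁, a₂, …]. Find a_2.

5909 = 4·1450 + 109   →  a_0 = 4
1450 = 13·109 + 33   →  a_1 = 13
109 = 3·33 + 10   →  a_2 = 3

3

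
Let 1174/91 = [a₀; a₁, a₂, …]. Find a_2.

9

1174 = 12·91 + 82   →  a_0 = 12
91 = 1·82 + 9   →  a_1 = 1
82 = 9·9 + 1   →  a_2 = 9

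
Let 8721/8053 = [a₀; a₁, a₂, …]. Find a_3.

18

8721 = 1·8053 + 668   →  a_0 = 1
8053 = 12·668 + 37   →  a_1 = 12
668 = 18·37 + 2   →  a_2 = 18
37 = 18·2 + 1   →  a_3 = 18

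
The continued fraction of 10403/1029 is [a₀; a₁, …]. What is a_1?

10403 = 10·1029 + 113   →  a_0 = 10
1029 = 9·113 + 12   →  a_1 = 9

9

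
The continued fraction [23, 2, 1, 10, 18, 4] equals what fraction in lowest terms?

54811/2348

Using pₖ = aₖpₖ₋₁ + pₖ₋₂ and qₖ = aₖqₖ₋₁ + qₖ₋₂:
  k=0: a=23, p=23, q=1
  k=1: a=2, p=47, q=2
  k=2: a=1, p=70, q=3
  k=3: a=10, p=747, q=32
  k=4: a=18, p=13516, q=579
  k=5: a=4, p=54811, q=2348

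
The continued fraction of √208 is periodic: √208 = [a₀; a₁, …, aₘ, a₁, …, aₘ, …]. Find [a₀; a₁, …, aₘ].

a₀ = ⌊√208⌋ = 14.
With m₀=0, d₀=1 and mₖ₊₁ = dₖaₖ − mₖ, dₖ₊₁ = (n − mₖ₊₁²)/dₖ, aₖ₊₁ = ⌊(a₀+mₖ₊₁)/dₖ₊₁⌋:
  k=1: m=14, d=12, a=2
  k=2: m=10, d=9, a=2
  k=3: m=8, d=16, a=1
  k=4: m=8, d=9, a=2
  k=5: m=10, d=12, a=2
  k=6: m=14, d=1, a=28
d=1 and a=2a₀=28 at k=6, so the next step gives (m, d) = (14, 12) again — its k=1 value — and the period has length 6.

[14; 2, 2, 1, 2, 2, 28]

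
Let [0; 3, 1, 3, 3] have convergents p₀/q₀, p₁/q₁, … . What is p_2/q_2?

1/4

Using pₖ = aₖpₖ₋₁ + pₖ₋₂, qₖ = aₖqₖ₋₁ + qₖ₋₂ (with p₋₁=1, p₋₂=0, q₋₁=0, q₋₂=1):
  k=0: a=0, p=0, q=1
  k=1: a=3, p=1, q=3
  k=2: a=1, p=1, q=4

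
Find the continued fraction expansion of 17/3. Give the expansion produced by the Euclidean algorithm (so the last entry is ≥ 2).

17 = 5*3 + 2
3 = 1*2 + 1
2 = 2*1 + 0  (stop)
So 17/3 = [5; 1, 2].

[5; 1, 2]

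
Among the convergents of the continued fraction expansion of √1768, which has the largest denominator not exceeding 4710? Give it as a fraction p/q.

74214/1765

√1768 = [42; 21, 84, …] (period length 2).
Convergents:
  p_0/q_0 = 42/1
  p_1/q_1 = 883/21
  p_2/q_2 = 74214/1765
  p_3/q_3 = 1559377/37086
q_2 = 1765 ≤ 4710 < 37086 = q_3, so the answer is 74214/1765.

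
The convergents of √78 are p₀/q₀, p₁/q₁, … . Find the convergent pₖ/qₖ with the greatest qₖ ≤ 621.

√78 = [8; 1, 4, 1, 16, …] (period length 4).
Convergents:
  p_0/q_0 = 8/1
  p_1/q_1 = 9/1
  p_2/q_2 = 44/5
  p_3/q_3 = 53/6
  p_4/q_4 = 892/101
  p_5/q_5 = 945/107
  p_6/q_6 = 4672/529
  p_7/q_7 = 5617/636
q_6 = 529 ≤ 621 < 636 = q_7, so the answer is 4672/529.

4672/529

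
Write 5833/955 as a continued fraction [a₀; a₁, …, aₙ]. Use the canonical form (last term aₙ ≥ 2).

5833 = 6×955 + 103
955 = 9×103 + 28
103 = 3×28 + 19
28 = 1×19 + 9
19 = 2×9 + 1
9 = 9×1 + 0  (stop)
So 5833/955 = [6; 9, 3, 1, 2, 9].

[6; 9, 3, 1, 2, 9]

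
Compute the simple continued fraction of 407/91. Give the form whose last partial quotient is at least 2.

[4; 2, 8, 1, 1, 2]

407 = 4*91 + 43
91 = 2*43 + 5
43 = 8*5 + 3
5 = 1*3 + 2
3 = 1*2 + 1
2 = 2*1 + 0  (stop)
So 407/91 = [4; 2, 8, 1, 1, 2].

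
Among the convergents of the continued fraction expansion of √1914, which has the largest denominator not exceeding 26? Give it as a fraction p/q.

√1914 = [43; 1, 2, 1, 86, …] (period length 4).
Convergents:
  p_0/q_0 = 43/1
  p_1/q_1 = 44/1
  p_2/q_2 = 131/3
  p_3/q_3 = 175/4
  p_4/q_4 = 15181/347
q_3 = 4 ≤ 26 < 347 = q_4, so the answer is 175/4.

175/4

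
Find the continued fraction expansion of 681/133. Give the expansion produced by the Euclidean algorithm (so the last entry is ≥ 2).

681 = 5*133 + 16
133 = 8*16 + 5
16 = 3*5 + 1
5 = 5*1 + 0  (stop)
So 681/133 = [5; 8, 3, 5].

[5; 8, 3, 5]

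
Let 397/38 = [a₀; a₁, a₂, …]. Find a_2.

397 = 10·38 + 17   →  a_0 = 10
38 = 2·17 + 4   →  a_1 = 2
17 = 4·4 + 1   →  a_2 = 4

4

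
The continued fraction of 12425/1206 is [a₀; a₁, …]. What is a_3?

12425 = 10·1206 + 365   →  a_0 = 10
1206 = 3·365 + 111   →  a_1 = 3
365 = 3·111 + 32   →  a_2 = 3
111 = 3·32 + 15   →  a_3 = 3

3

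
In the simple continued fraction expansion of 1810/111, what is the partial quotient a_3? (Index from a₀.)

1

1810 = 16·111 + 34   →  a_0 = 16
111 = 3·34 + 9   →  a_1 = 3
34 = 3·9 + 7   →  a_2 = 3
9 = 1·7 + 2   →  a_3 = 1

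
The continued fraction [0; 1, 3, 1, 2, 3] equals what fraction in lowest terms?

Using pₖ = aₖpₖ₋₁ + pₖ₋₂ and qₖ = aₖqₖ₋₁ + qₖ₋₂:
  k=0: a=0, p=0, q=1
  k=1: a=1, p=1, q=1
  k=2: a=3, p=3, q=4
  k=3: a=1, p=4, q=5
  k=4: a=2, p=11, q=14
  k=5: a=3, p=37, q=47

37/47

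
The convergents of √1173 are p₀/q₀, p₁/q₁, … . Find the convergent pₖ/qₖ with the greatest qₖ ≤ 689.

9350/273

√1173 = [34; 4, 68, …] (period length 2).
Convergents:
  p_0/q_0 = 34/1
  p_1/q_1 = 137/4
  p_2/q_2 = 9350/273
  p_3/q_3 = 37537/1096
q_2 = 273 ≤ 689 < 1096 = q_3, so the answer is 9350/273.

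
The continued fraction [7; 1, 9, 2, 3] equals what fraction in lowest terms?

Using pₖ = aₖpₖ₋₁ + pₖ₋₂ and qₖ = aₖqₖ₋₁ + qₖ₋₂:
  k=0: a=7, p=7, q=1
  k=1: a=1, p=8, q=1
  k=2: a=9, p=79, q=10
  k=3: a=2, p=166, q=21
  k=4: a=3, p=577, q=73

577/73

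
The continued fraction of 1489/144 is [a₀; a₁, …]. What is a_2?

1489 = 10·144 + 49   →  a_0 = 10
144 = 2·49 + 46   →  a_1 = 2
49 = 1·46 + 3   →  a_2 = 1

1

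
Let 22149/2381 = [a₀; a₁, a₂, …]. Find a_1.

22149 = 9·2381 + 720   →  a_0 = 9
2381 = 3·720 + 221   →  a_1 = 3

3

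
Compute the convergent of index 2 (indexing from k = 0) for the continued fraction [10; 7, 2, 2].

Using pₖ = aₖpₖ₋₁ + pₖ₋₂, qₖ = aₖqₖ₋₁ + qₖ₋₂ (with p₋₁=1, p₋₂=0, q₋₁=0, q₋₂=1):
  k=0: a=10, p=10, q=1
  k=1: a=7, p=71, q=7
  k=2: a=2, p=152, q=15

152/15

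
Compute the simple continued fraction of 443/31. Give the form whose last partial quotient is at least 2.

[14; 3, 2, 4]

443 = 14·31 + 9
31 = 3·9 + 4
9 = 2·4 + 1
4 = 4·1 + 0  (stop)
So 443/31 = [14; 3, 2, 4].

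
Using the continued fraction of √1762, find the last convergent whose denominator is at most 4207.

√1762 = [41; 1, 40, 1, 82, …] (period length 4).
Convergents:
  p_0/q_0 = 41/1
  p_1/q_1 = 42/1
  p_2/q_2 = 1721/41
  p_3/q_3 = 1763/42
  p_4/q_4 = 146287/3485
  p_5/q_5 = 148050/3527
  p_6/q_6 = 6068287/144565
q_5 = 3527 ≤ 4207 < 144565 = q_6, so the answer is 148050/3527.

148050/3527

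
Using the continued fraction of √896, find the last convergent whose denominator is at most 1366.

26910/899

√896 = [29; 1, 13, 1, 58, …] (period length 4).
Convergents:
  p_0/q_0 = 29/1
  p_1/q_1 = 30/1
  p_2/q_2 = 419/14
  p_3/q_3 = 449/15
  p_4/q_4 = 26461/884
  p_5/q_5 = 26910/899
  p_6/q_6 = 376291/12571
q_5 = 899 ≤ 1366 < 12571 = q_6, so the answer is 26910/899.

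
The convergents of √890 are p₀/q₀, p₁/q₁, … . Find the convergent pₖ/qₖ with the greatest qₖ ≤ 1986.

53371/1789

√890 = [29; 1, 4, 1, 58, …] (period length 4).
Convergents:
  p_0/q_0 = 29/1
  p_1/q_1 = 30/1
  p_2/q_2 = 149/5
  p_3/q_3 = 179/6
  p_4/q_4 = 10531/353
  p_5/q_5 = 10710/359
  p_6/q_6 = 53371/1789
  p_7/q_7 = 64081/2148
q_6 = 1789 ≤ 1986 < 2148 = q_7, so the answer is 53371/1789.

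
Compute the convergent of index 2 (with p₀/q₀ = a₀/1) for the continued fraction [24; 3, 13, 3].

Using pₖ = aₖpₖ₋₁ + pₖ₋₂, qₖ = aₖqₖ₋₁ + qₖ₋₂ (with p₋₁=1, p₋₂=0, q₋₁=0, q₋₂=1):
  k=0: a=24, p=24, q=1
  k=1: a=3, p=73, q=3
  k=2: a=13, p=973, q=40

973/40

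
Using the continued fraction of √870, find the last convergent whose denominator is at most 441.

6961/236

√870 = [29; 2, 58, …] (period length 2).
Convergents:
  p_0/q_0 = 29/1
  p_1/q_1 = 59/2
  p_2/q_2 = 3451/117
  p_3/q_3 = 6961/236
  p_4/q_4 = 407189/13805
q_3 = 236 ≤ 441 < 13805 = q_4, so the answer is 6961/236.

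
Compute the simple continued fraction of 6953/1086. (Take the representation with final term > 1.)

[6; 2, 2, 16, 3, 4]

6953 = 6·1086 + 437
1086 = 2·437 + 212
437 = 2·212 + 13
212 = 16·13 + 4
13 = 3·4 + 1
4 = 4·1 + 0  (stop)
So 6953/1086 = [6; 2, 2, 16, 3, 4].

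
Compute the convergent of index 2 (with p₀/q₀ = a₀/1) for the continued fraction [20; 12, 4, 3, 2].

Using pₖ = aₖpₖ₋₁ + pₖ₋₂, qₖ = aₖqₖ₋₁ + qₖ₋₂ (with p₋₁=1, p₋₂=0, q₋₁=0, q₋₂=1):
  k=0: a=20, p=20, q=1
  k=1: a=12, p=241, q=12
  k=2: a=4, p=984, q=49

984/49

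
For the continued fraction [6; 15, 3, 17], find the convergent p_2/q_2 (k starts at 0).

279/46

Using pₖ = aₖpₖ₋₁ + pₖ₋₂, qₖ = aₖqₖ₋₁ + qₖ₋₂ (with p₋₁=1, p₋₂=0, q₋₁=0, q₋₂=1):
  k=0: a=6, p=6, q=1
  k=1: a=15, p=91, q=15
  k=2: a=3, p=279, q=46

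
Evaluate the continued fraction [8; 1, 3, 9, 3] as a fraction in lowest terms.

Using pₖ = aₖpₖ₋₁ + pₖ₋₂ and qₖ = aₖqₖ₋₁ + qₖ₋₂:
  k=0: a=8, p=8, q=1
  k=1: a=1, p=9, q=1
  k=2: a=3, p=35, q=4
  k=3: a=9, p=324, q=37
  k=4: a=3, p=1007, q=115

1007/115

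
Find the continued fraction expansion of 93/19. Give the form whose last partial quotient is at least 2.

93 = 4×19 + 17
19 = 1×17 + 2
17 = 8×2 + 1
2 = 2×1 + 0  (stop)
So 93/19 = [4; 1, 8, 2].

[4; 1, 8, 2]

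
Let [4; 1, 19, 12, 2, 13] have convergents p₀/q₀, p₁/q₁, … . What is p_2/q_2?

99/20

Using pₖ = aₖpₖ₋₁ + pₖ₋₂, qₖ = aₖqₖ₋₁ + qₖ₋₂ (with p₋₁=1, p₋₂=0, q₋₁=0, q₋₂=1):
  k=0: a=4, p=4, q=1
  k=1: a=1, p=5, q=1
  k=2: a=19, p=99, q=20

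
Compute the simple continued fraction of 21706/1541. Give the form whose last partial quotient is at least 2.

[14; 11, 1, 2, 14, 3]

21706 = 14×1541 + 132
1541 = 11×132 + 89
132 = 1×89 + 43
89 = 2×43 + 3
43 = 14×3 + 1
3 = 3×1 + 0  (stop)
So 21706/1541 = [14; 11, 1, 2, 14, 3].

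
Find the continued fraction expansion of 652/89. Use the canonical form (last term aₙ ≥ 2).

652 = 7*89 + 29
89 = 3*29 + 2
29 = 14*2 + 1
2 = 2*1 + 0  (stop)
So 652/89 = [7; 3, 14, 2].

[7; 3, 14, 2]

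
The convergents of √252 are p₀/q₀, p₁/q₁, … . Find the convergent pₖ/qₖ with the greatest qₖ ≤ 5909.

32257/2032

√252 = [15; 1, 6, 1, 30, …] (period length 4).
Convergents:
  p_0/q_0 = 15/1
  p_1/q_1 = 16/1
  p_2/q_2 = 111/7
  p_3/q_3 = 127/8
  p_4/q_4 = 3921/247
  p_5/q_5 = 4048/255
  p_6/q_6 = 28209/1777
  p_7/q_7 = 32257/2032
  p_8/q_8 = 995919/62737
q_7 = 2032 ≤ 5909 < 62737 = q_8, so the answer is 32257/2032.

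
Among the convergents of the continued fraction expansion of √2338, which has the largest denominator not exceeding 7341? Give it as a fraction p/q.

238428/4931

√2338 = [48; 2, 1, 5, 48, 5, 1, 2, 96, …] (period length 8).
Convergents:
  p_0/q_0 = 48/1
  p_1/q_1 = 97/2
  p_2/q_2 = 145/3
  p_3/q_3 = 822/17
  p_4/q_4 = 39601/819
  p_5/q_5 = 198827/4112
  p_6/q_6 = 238428/4931
  p_7/q_7 = 675683/13974
q_6 = 4931 ≤ 7341 < 13974 = q_7, so the answer is 238428/4931.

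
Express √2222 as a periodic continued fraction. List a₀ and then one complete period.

a₀ = ⌊√2222⌋ = 47.
With m₀=0, d₀=1 and mₖ₊₁ = dₖaₖ − mₖ, dₖ₊₁ = (n − mₖ₊₁²)/dₖ, aₖ₊₁ = ⌊(a₀+mₖ₊₁)/dₖ₊₁⌋:
  k=1: m=47, d=13, a=7
  k=2: m=44, d=22, a=4
  k=3: m=44, d=13, a=7
  k=4: m=47, d=1, a=94
d=1 and a=2a₀=94 at k=4, so the next step gives (m, d) = (47, 13) again — its k=1 value — and the period has length 4.

[47; 7, 4, 7, 94]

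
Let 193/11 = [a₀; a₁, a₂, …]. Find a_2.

1

193 = 17·11 + 6   →  a_0 = 17
11 = 1·6 + 5   →  a_1 = 1
6 = 1·5 + 1   →  a_2 = 1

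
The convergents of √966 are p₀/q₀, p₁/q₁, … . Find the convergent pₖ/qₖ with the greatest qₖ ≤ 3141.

√966 = [31; 12, 2, 2, 2, 12, 62, …] (period length 6).
Convergents:
  p_0/q_0 = 31/1
  p_1/q_1 = 373/12
  p_2/q_2 = 777/25
  p_3/q_3 = 1927/62
  p_4/q_4 = 4631/149
  p_5/q_5 = 57499/1850
  p_6/q_6 = 3569569/114849
q_5 = 1850 ≤ 3141 < 114849 = q_6, so the answer is 57499/1850.

57499/1850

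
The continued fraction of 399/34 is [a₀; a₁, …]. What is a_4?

3

399 = 11·34 + 25   →  a_0 = 11
34 = 1·25 + 9   →  a_1 = 1
25 = 2·9 + 7   →  a_2 = 2
9 = 1·7 + 2   →  a_3 = 1
7 = 3·2 + 1   →  a_4 = 3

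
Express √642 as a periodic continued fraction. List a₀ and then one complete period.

a₀ = ⌊√642⌋ = 25.
With m₀=0, d₀=1 and mₖ₊₁ = dₖaₖ − mₖ, dₖ₊₁ = (n − mₖ₊₁²)/dₖ, aₖ₊₁ = ⌊(a₀+mₖ₊₁)/dₖ₊₁⌋:
  k=1: m=25, d=17, a=2
  k=2: m=9, d=33, a=1
  k=3: m=24, d=2, a=24
  k=4: m=24, d=33, a=1
  k=5: m=9, d=17, a=2
  k=6: m=25, d=1, a=50
d=1 and a=2a₀=50 at k=6, so the next step gives (m, d) = (25, 17) again — its k=1 value — and the period has length 6.

[25; 2, 1, 24, 1, 2, 50]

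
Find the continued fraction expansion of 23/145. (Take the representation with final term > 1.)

23 = 0×145 + 23
145 = 6×23 + 7
23 = 3×7 + 2
7 = 3×2 + 1
2 = 2×1 + 0  (stop)
So 23/145 = [0; 6, 3, 3, 2].

[0; 6, 3, 3, 2]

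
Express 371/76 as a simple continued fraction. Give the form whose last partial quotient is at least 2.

[4; 1, 7, 2, 4]

371 = 4*76 + 67
76 = 1*67 + 9
67 = 7*9 + 4
9 = 2*4 + 1
4 = 4*1 + 0  (stop)
So 371/76 = [4; 1, 7, 2, 4].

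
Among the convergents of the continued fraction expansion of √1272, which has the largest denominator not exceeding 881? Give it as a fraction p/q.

√1272 = [35; 1, 1, 1, 70, …] (period length 4).
Convergents:
  p_0/q_0 = 35/1
  p_1/q_1 = 36/1
  p_2/q_2 = 71/2
  p_3/q_3 = 107/3
  p_4/q_4 = 7561/212
  p_5/q_5 = 7668/215
  p_6/q_6 = 15229/427
  p_7/q_7 = 22897/642
  p_8/q_8 = 1618019/45367
q_7 = 642 ≤ 881 < 45367 = q_8, so the answer is 22897/642.

22897/642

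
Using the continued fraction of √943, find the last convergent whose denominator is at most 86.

737/24

√943 = [30; 1, 2, 2, 2, 1, 60, …] (period length 6).
Convergents:
  p_0/q_0 = 30/1
  p_1/q_1 = 31/1
  p_2/q_2 = 92/3
  p_3/q_3 = 215/7
  p_4/q_4 = 522/17
  p_5/q_5 = 737/24
  p_6/q_6 = 44742/1457
q_5 = 24 ≤ 86 < 1457 = q_6, so the answer is 737/24.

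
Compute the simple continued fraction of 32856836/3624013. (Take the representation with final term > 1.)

[9; 15, 18, 5, 17, 10, 1, 13]

32856836 = 9·3624013 + 240719
3624013 = 15·240719 + 13228
240719 = 18·13228 + 2615
13228 = 5·2615 + 153
2615 = 17·153 + 14
153 = 10·14 + 13
14 = 1·13 + 1
13 = 13·1 + 0  (stop)
So 32856836/3624013 = [9; 15, 18, 5, 17, 10, 1, 13].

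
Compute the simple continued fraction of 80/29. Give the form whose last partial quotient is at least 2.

[2; 1, 3, 7]

80 = 2*29 + 22
29 = 1*22 + 7
22 = 3*7 + 1
7 = 7*1 + 0  (stop)
So 80/29 = [2; 1, 3, 7].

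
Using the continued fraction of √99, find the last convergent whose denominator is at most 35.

√99 = [9; 1, 18, …] (period length 2).
Convergents:
  p_0/q_0 = 9/1
  p_1/q_1 = 10/1
  p_2/q_2 = 189/19
  p_3/q_3 = 199/20
  p_4/q_4 = 3771/379
q_3 = 20 ≤ 35 < 379 = q_4, so the answer is 199/20.

199/20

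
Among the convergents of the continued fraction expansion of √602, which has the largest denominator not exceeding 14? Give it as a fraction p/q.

√602 = [24; 1, 1, 6, 1, 1, 48, …] (period length 6).
Convergents:
  p_0/q_0 = 24/1
  p_1/q_1 = 25/1
  p_2/q_2 = 49/2
  p_3/q_3 = 319/13
  p_4/q_4 = 368/15
q_3 = 13 ≤ 14 < 15 = q_4, so the answer is 319/13.

319/13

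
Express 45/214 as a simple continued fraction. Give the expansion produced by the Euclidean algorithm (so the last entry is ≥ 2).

[0; 4, 1, 3, 11]

45 = 0×214 + 45
214 = 4×45 + 34
45 = 1×34 + 11
34 = 3×11 + 1
11 = 11×1 + 0  (stop)
So 45/214 = [0; 4, 1, 3, 11].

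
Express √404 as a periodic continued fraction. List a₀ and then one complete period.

a₀ = ⌊√404⌋ = 20.
With m₀=0, d₀=1 and mₖ₊₁ = dₖaₖ − mₖ, dₖ₊₁ = (n − mₖ₊₁²)/dₖ, aₖ₊₁ = ⌊(a₀+mₖ₊₁)/dₖ₊₁⌋:
  k=1: m=20, d=4, a=10
  k=2: m=20, d=1, a=40
d=1 and a=2a₀=40 at k=2, so the next step gives (m, d) = (20, 4) again — its k=1 value — and the period has length 2.

[20; 10, 40]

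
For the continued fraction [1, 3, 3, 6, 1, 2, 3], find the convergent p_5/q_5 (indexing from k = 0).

Using pₖ = aₖpₖ₋₁ + pₖ₋₂, qₖ = aₖqₖ₋₁ + qₖ₋₂ (with p₋₁=1, p₋₂=0, q₋₁=0, q₋₂=1):
  k=0: a=1, p=1, q=1
  k=1: a=3, p=4, q=3
  k=2: a=3, p=13, q=10
  k=3: a=6, p=82, q=63
  k=4: a=1, p=95, q=73
  k=5: a=2, p=272, q=209

272/209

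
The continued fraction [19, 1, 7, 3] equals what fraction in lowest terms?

497/25

Fold from the inside: start with 3/1.
  7 + 1/3 = 22/3
  1 + 3/22 = 25/22
  19 + 22/25 = 497/25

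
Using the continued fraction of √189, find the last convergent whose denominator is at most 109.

√189 = [13; 1, 2, 1, 26, …] (period length 4).
Convergents:
  p_0/q_0 = 13/1
  p_1/q_1 = 14/1
  p_2/q_2 = 41/3
  p_3/q_3 = 55/4
  p_4/q_4 = 1471/107
  p_5/q_5 = 1526/111
q_4 = 107 ≤ 109 < 111 = q_5, so the answer is 1471/107.

1471/107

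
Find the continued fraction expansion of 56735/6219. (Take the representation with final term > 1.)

[9; 8, 7, 7, 7, 2]

56735 = 9·6219 + 764
6219 = 8·764 + 107
764 = 7·107 + 15
107 = 7·15 + 2
15 = 7·2 + 1
2 = 2·1 + 0  (stop)
So 56735/6219 = [9; 8, 7, 7, 7, 2].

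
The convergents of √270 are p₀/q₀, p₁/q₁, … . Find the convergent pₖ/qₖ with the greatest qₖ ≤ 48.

√270 = [16; 2, 3, 6, 3, 2, 32, …] (period length 6).
Convergents:
  p_0/q_0 = 16/1
  p_1/q_1 = 33/2
  p_2/q_2 = 115/7
  p_3/q_3 = 723/44
  p_4/q_4 = 2284/139
q_3 = 44 ≤ 48 < 139 = q_4, so the answer is 723/44.

723/44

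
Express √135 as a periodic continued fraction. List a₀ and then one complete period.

a₀ = ⌊√135⌋ = 11.
With m₀=0, d₀=1 and mₖ₊₁ = dₖaₖ − mₖ, dₖ₊₁ = (n − mₖ₊₁²)/dₖ, aₖ₊₁ = ⌊(a₀+mₖ₊₁)/dₖ₊₁⌋:
  k=1: m=11, d=14, a=1
  k=2: m=3, d=9, a=1
  k=3: m=6, d=11, a=1
  k=4: m=5, d=10, a=1
  k=5: m=5, d=11, a=1
  k=6: m=6, d=9, a=1
  k=7: m=3, d=14, a=1
  k=8: m=11, d=1, a=22
d=1 and a=2a₀=22 at k=8, so the next step gives (m, d) = (11, 14) again — its k=1 value — and the period has length 8.

[11; 1, 1, 1, 1, 1, 1, 1, 22]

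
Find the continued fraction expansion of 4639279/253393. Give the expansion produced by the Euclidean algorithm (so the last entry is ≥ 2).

[18; 3, 4, 6, 14, 16, 1, 12]

4639279 = 18·253393 + 78205
253393 = 3·78205 + 18778
78205 = 4·18778 + 3093
18778 = 6·3093 + 220
3093 = 14·220 + 13
220 = 16·13 + 12
13 = 1·12 + 1
12 = 12·1 + 0  (stop)
So 4639279/253393 = [18; 3, 4, 6, 14, 16, 1, 12].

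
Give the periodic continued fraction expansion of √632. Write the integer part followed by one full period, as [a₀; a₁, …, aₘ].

[25; 7, 6, 7, 50]

a₀ = ⌊√632⌋ = 25.
With m₀=0, d₀=1 and mₖ₊₁ = dₖaₖ − mₖ, dₖ₊₁ = (n − mₖ₊₁²)/dₖ, aₖ₊₁ = ⌊(a₀+mₖ₊₁)/dₖ₊₁⌋:
  k=1: m=25, d=7, a=7
  k=2: m=24, d=8, a=6
  k=3: m=24, d=7, a=7
  k=4: m=25, d=1, a=50
d=1 and a=2a₀=50 at k=4, so the next step gives (m, d) = (25, 7) again — its k=1 value — and the period has length 4.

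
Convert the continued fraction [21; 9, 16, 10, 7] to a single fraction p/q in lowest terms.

218661/10358

Using pₖ = aₖpₖ₋₁ + pₖ₋₂ and qₖ = aₖqₖ₋₁ + qₖ₋₂:
  k=0: a=21, p=21, q=1
  k=1: a=9, p=190, q=9
  k=2: a=16, p=3061, q=145
  k=3: a=10, p=30800, q=1459
  k=4: a=7, p=218661, q=10358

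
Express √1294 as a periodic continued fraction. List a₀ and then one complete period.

[35; 1, 34, 1, 70]

a₀ = ⌊√1294⌋ = 35.
With m₀=0, d₀=1 and mₖ₊₁ = dₖaₖ − mₖ, dₖ₊₁ = (n − mₖ₊₁²)/dₖ, aₖ₊₁ = ⌊(a₀+mₖ₊₁)/dₖ₊₁⌋:
  k=1: m=35, d=69, a=1
  k=2: m=34, d=2, a=34
  k=3: m=34, d=69, a=1
  k=4: m=35, d=1, a=70
d=1 and a=2a₀=70 at k=4, so the next step gives (m, d) = (35, 69) again — its k=1 value — and the period has length 4.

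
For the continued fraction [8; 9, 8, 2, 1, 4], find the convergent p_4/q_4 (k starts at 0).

Using pₖ = aₖpₖ₋₁ + pₖ₋₂, qₖ = aₖqₖ₋₁ + qₖ₋₂ (with p₋₁=1, p₋₂=0, q₋₁=0, q₋₂=1):
  k=0: a=8, p=8, q=1
  k=1: a=9, p=73, q=9
  k=2: a=8, p=592, q=73
  k=3: a=2, p=1257, q=155
  k=4: a=1, p=1849, q=228

1849/228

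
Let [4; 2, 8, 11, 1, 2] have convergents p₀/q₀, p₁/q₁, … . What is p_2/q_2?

Using pₖ = aₖpₖ₋₁ + pₖ₋₂, qₖ = aₖqₖ₋₁ + qₖ₋₂ (with p₋₁=1, p₋₂=0, q₋₁=0, q₋₂=1):
  k=0: a=4, p=4, q=1
  k=1: a=2, p=9, q=2
  k=2: a=8, p=76, q=17

76/17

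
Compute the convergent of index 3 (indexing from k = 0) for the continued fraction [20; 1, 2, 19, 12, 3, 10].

1199/58

Using pₖ = aₖpₖ₋₁ + pₖ₋₂, qₖ = aₖqₖ₋₁ + qₖ₋₂ (with p₋₁=1, p₋₂=0, q₋₁=0, q₋₂=1):
  k=0: a=20, p=20, q=1
  k=1: a=1, p=21, q=1
  k=2: a=2, p=62, q=3
  k=3: a=19, p=1199, q=58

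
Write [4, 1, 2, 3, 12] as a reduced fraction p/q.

Using pₖ = aₖpₖ₋₁ + pₖ₋₂ and qₖ = aₖqₖ₋₁ + qₖ₋₂:
  k=0: a=4, p=4, q=1
  k=1: a=1, p=5, q=1
  k=2: a=2, p=14, q=3
  k=3: a=3, p=47, q=10
  k=4: a=12, p=578, q=123

578/123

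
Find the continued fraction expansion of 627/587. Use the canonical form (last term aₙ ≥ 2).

627 = 1×587 + 40
587 = 14×40 + 27
40 = 1×27 + 13
27 = 2×13 + 1
13 = 13×1 + 0  (stop)
So 627/587 = [1; 14, 1, 2, 13].

[1; 14, 1, 2, 13]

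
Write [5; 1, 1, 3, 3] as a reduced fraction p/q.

Using pₖ = aₖpₖ₋₁ + pₖ₋₂ and qₖ = aₖqₖ₋₁ + qₖ₋₂:
  k=0: a=5, p=5, q=1
  k=1: a=1, p=6, q=1
  k=2: a=1, p=11, q=2
  k=3: a=3, p=39, q=7
  k=4: a=3, p=128, q=23

128/23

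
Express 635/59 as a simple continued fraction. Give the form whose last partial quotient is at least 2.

[10; 1, 3, 4, 1, 2]

635 = 10·59 + 45
59 = 1·45 + 14
45 = 3·14 + 3
14 = 4·3 + 2
3 = 1·2 + 1
2 = 2·1 + 0  (stop)
So 635/59 = [10; 1, 3, 4, 1, 2].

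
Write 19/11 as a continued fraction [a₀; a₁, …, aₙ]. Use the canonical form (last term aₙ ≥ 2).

[1; 1, 2, 1, 2]

19 = 1×11 + 8
11 = 1×8 + 3
8 = 2×3 + 2
3 = 1×2 + 1
2 = 2×1 + 0  (stop)
So 19/11 = [1; 1, 2, 1, 2].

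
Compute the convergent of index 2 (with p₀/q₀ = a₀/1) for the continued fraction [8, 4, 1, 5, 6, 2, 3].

41/5

Using pₖ = aₖpₖ₋₁ + pₖ₋₂, qₖ = aₖqₖ₋₁ + qₖ₋₂ (with p₋₁=1, p₋₂=0, q₋₁=0, q₋₂=1):
  k=0: a=8, p=8, q=1
  k=1: a=4, p=33, q=4
  k=2: a=1, p=41, q=5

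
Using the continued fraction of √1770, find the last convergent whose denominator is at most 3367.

49518/1177

√1770 = [42; 14, 84, …] (period length 2).
Convergents:
  p_0/q_0 = 42/1
  p_1/q_1 = 589/14
  p_2/q_2 = 49518/1177
  p_3/q_3 = 693841/16492
q_2 = 1177 ≤ 3367 < 16492 = q_3, so the answer is 49518/1177.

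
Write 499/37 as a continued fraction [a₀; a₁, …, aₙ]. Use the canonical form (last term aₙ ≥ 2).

499 = 13×37 + 18
37 = 2×18 + 1
18 = 18×1 + 0  (stop)
So 499/37 = [13; 2, 18].

[13; 2, 18]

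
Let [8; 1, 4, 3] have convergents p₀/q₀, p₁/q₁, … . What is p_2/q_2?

Using pₖ = aₖpₖ₋₁ + pₖ₋₂, qₖ = aₖqₖ₋₁ + qₖ₋₂ (with p₋₁=1, p₋₂=0, q₋₁=0, q₋₂=1):
  k=0: a=8, p=8, q=1
  k=1: a=1, p=9, q=1
  k=2: a=4, p=44, q=5

44/5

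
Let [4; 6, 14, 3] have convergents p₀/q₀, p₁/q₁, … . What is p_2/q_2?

Using pₖ = aₖpₖ₋₁ + pₖ₋₂, qₖ = aₖqₖ₋₁ + qₖ₋₂ (with p₋₁=1, p₋₂=0, q₋₁=0, q₋₂=1):
  k=0: a=4, p=4, q=1
  k=1: a=6, p=25, q=6
  k=2: a=14, p=354, q=85

354/85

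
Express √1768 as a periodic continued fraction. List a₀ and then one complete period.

[42; 21, 84]

a₀ = ⌊√1768⌋ = 42.
With m₀=0, d₀=1 and mₖ₊₁ = dₖaₖ − mₖ, dₖ₊₁ = (n − mₖ₊₁²)/dₖ, aₖ₊₁ = ⌊(a₀+mₖ₊₁)/dₖ₊₁⌋:
  k=1: m=42, d=4, a=21
  k=2: m=42, d=1, a=84
d=1 and a=2a₀=84 at k=2, so the next step gives (m, d) = (42, 4) again — its k=1 value — and the period has length 2.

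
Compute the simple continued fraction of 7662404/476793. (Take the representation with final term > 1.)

7662404 = 16*476793 + 33716
476793 = 14*33716 + 4769
33716 = 7*4769 + 333
4769 = 14*333 + 107
333 = 3*107 + 12
107 = 8*12 + 11
12 = 1*11 + 1
11 = 11*1 + 0  (stop)
So 7662404/476793 = [16; 14, 7, 14, 3, 8, 1, 11].

[16; 14, 7, 14, 3, 8, 1, 11]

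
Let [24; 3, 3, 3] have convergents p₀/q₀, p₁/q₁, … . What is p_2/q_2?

Using pₖ = aₖpₖ₋₁ + pₖ₋₂, qₖ = aₖqₖ₋₁ + qₖ₋₂ (with p₋₁=1, p₋₂=0, q₋₁=0, q₋₂=1):
  k=0: a=24, p=24, q=1
  k=1: a=3, p=73, q=3
  k=2: a=3, p=243, q=10

243/10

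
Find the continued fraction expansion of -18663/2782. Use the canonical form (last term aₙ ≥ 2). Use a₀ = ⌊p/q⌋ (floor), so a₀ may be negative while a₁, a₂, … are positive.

-18663 = -7*2782 + 811
2782 = 3*811 + 349
811 = 2*349 + 113
349 = 3*113 + 10
113 = 11*10 + 3
10 = 3*3 + 1
3 = 3*1 + 0  (stop)
So -18663/2782 = [-7; 3, 2, 3, 11, 3, 3].

[-7; 3, 2, 3, 11, 3, 3]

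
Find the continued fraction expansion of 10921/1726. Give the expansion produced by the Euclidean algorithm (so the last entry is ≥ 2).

10921 = 6×1726 + 565
1726 = 3×565 + 31
565 = 18×31 + 7
31 = 4×7 + 3
7 = 2×3 + 1
3 = 3×1 + 0  (stop)
So 10921/1726 = [6; 3, 18, 4, 2, 3].

[6; 3, 18, 4, 2, 3]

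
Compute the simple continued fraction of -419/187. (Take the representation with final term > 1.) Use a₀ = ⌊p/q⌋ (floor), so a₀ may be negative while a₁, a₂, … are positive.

-419 = -3·187 + 142
187 = 1·142 + 45
142 = 3·45 + 7
45 = 6·7 + 3
7 = 2·3 + 1
3 = 3·1 + 0  (stop)
So -419/187 = [-3; 1, 3, 6, 2, 3].

[-3; 1, 3, 6, 2, 3]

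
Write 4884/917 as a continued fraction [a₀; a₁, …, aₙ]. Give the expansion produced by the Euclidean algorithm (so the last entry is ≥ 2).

[5; 3, 14, 1, 19]

4884 = 5·917 + 299
917 = 3·299 + 20
299 = 14·20 + 19
20 = 1·19 + 1
19 = 19·1 + 0  (stop)
So 4884/917 = [5; 3, 14, 1, 19].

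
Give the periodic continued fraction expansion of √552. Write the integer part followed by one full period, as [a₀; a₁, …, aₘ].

a₀ = ⌊√552⌋ = 23.
With m₀=0, d₀=1 and mₖ₊₁ = dₖaₖ − mₖ, dₖ₊₁ = (n − mₖ₊₁²)/dₖ, aₖ₊₁ = ⌊(a₀+mₖ₊₁)/dₖ₊₁⌋:
  k=1: m=23, d=23, a=2
  k=2: m=23, d=1, a=46
d=1 and a=2a₀=46 at k=2, so the next step gives (m, d) = (23, 23) again — its k=1 value — and the period has length 2.

[23; 2, 46]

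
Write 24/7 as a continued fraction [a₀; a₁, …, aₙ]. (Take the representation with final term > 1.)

[3; 2, 3]

24 = 3*7 + 3
7 = 2*3 + 1
3 = 3*1 + 0  (stop)
So 24/7 = [3; 2, 3].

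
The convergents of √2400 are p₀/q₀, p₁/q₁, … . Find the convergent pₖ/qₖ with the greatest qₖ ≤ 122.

4801/98

√2400 = [48; 1, 96, …] (period length 2).
Convergents:
  p_0/q_0 = 48/1
  p_1/q_1 = 49/1
  p_2/q_2 = 4752/97
  p_3/q_3 = 4801/98
  p_4/q_4 = 465648/9505
q_3 = 98 ≤ 122 < 9505 = q_4, so the answer is 4801/98.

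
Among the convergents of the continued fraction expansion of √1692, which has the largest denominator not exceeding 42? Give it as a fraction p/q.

617/15

√1692 = [41; 7, 2, 7, 82, …] (period length 4).
Convergents:
  p_0/q_0 = 41/1
  p_1/q_1 = 288/7
  p_2/q_2 = 617/15
  p_3/q_3 = 4607/112
q_2 = 15 ≤ 42 < 112 = q_3, so the answer is 617/15.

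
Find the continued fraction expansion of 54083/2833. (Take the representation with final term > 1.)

[19; 11, 15, 17]

54083 = 19·2833 + 256
2833 = 11·256 + 17
256 = 15·17 + 1
17 = 17·1 + 0  (stop)
So 54083/2833 = [19; 11, 15, 17].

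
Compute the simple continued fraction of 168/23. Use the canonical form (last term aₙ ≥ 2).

[7; 3, 3, 2]

168 = 7×23 + 7
23 = 3×7 + 2
7 = 3×2 + 1
2 = 2×1 + 0  (stop)
So 168/23 = [7; 3, 3, 2].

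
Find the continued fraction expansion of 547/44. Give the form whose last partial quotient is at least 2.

[12; 2, 3, 6]

547 = 12×44 + 19
44 = 2×19 + 6
19 = 3×6 + 1
6 = 6×1 + 0  (stop)
So 547/44 = [12; 2, 3, 6].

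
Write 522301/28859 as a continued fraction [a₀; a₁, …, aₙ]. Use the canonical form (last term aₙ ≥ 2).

[18; 10, 6, 18, 1, 3, 6]

522301 = 18*28859 + 2839
28859 = 10*2839 + 469
2839 = 6*469 + 25
469 = 18*25 + 19
25 = 1*19 + 6
19 = 3*6 + 1
6 = 6*1 + 0  (stop)
So 522301/28859 = [18; 10, 6, 18, 1, 3, 6].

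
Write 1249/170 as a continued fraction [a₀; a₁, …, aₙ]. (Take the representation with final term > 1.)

1249 = 7*170 + 59
170 = 2*59 + 52
59 = 1*52 + 7
52 = 7*7 + 3
7 = 2*3 + 1
3 = 3*1 + 0  (stop)
So 1249/170 = [7; 2, 1, 7, 2, 3].

[7; 2, 1, 7, 2, 3]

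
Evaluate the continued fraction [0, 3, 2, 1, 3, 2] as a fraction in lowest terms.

25/84

Using pₖ = aₖpₖ₋₁ + pₖ₋₂ and qₖ = aₖqₖ₋₁ + qₖ₋₂:
  k=0: a=0, p=0, q=1
  k=1: a=3, p=1, q=3
  k=2: a=2, p=2, q=7
  k=3: a=1, p=3, q=10
  k=4: a=3, p=11, q=37
  k=5: a=2, p=25, q=84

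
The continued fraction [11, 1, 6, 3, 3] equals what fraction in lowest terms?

Using pₖ = aₖpₖ₋₁ + pₖ₋₂ and qₖ = aₖqₖ₋₁ + qₖ₋₂:
  k=0: a=11, p=11, q=1
  k=1: a=1, p=12, q=1
  k=2: a=6, p=83, q=7
  k=3: a=3, p=261, q=22
  k=4: a=3, p=866, q=73

866/73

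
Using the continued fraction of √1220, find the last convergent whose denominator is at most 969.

√1220 = [34; 1, 12, 1, 68, …] (period length 4).
Convergents:
  p_0/q_0 = 34/1
  p_1/q_1 = 35/1
  p_2/q_2 = 454/13
  p_3/q_3 = 489/14
  p_4/q_4 = 33706/965
  p_5/q_5 = 34195/979
q_4 = 965 ≤ 969 < 979 = q_5, so the answer is 33706/965.

33706/965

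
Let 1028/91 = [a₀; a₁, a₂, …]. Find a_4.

1028 = 11·91 + 27   →  a_0 = 11
91 = 3·27 + 10   →  a_1 = 3
27 = 2·10 + 7   →  a_2 = 2
10 = 1·7 + 3   →  a_3 = 1
7 = 2·3 + 1   →  a_4 = 2

2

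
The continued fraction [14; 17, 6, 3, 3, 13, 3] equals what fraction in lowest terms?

621629/44218

Fold from the inside: start with 3/1.
  13 + 1/3 = 40/3
  3 + 3/40 = 123/40
  3 + 40/123 = 409/123
  6 + 123/409 = 2577/409
  17 + 409/2577 = 44218/2577
  14 + 2577/44218 = 621629/44218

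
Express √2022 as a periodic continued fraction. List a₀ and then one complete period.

[44; 1, 28, 1, 88]

a₀ = ⌊√2022⌋ = 44.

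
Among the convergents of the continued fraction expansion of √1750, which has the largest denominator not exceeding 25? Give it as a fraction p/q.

251/6

√1750 = [41; 1, 4, 1, 82, …] (period length 4).
Convergents:
  p_0/q_0 = 41/1
  p_1/q_1 = 42/1
  p_2/q_2 = 209/5
  p_3/q_3 = 251/6
  p_4/q_4 = 20791/497
q_3 = 6 ≤ 25 < 497 = q_4, so the answer is 251/6.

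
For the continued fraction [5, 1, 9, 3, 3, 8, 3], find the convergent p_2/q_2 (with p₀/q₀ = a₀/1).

59/10

Using pₖ = aₖpₖ₋₁ + pₖ₋₂, qₖ = aₖqₖ₋₁ + qₖ₋₂ (with p₋₁=1, p₋₂=0, q₋₁=0, q₋₂=1):
  k=0: a=5, p=5, q=1
  k=1: a=1, p=6, q=1
  k=2: a=9, p=59, q=10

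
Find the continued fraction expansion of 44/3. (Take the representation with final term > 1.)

44 = 14·3 + 2
3 = 1·2 + 1
2 = 2·1 + 0  (stop)
So 44/3 = [14; 1, 2].

[14; 1, 2]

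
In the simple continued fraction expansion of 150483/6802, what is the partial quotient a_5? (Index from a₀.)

150483 = 22·6802 + 839   →  a_0 = 22
6802 = 8·839 + 90   →  a_1 = 8
839 = 9·90 + 29   →  a_2 = 9
90 = 3·29 + 3   →  a_3 = 3
29 = 9·3 + 2   →  a_4 = 9
3 = 1·2 + 1   →  a_5 = 1

1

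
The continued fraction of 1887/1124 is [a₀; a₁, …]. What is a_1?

1887 = 1·1124 + 763   →  a_0 = 1
1124 = 1·763 + 361   →  a_1 = 1

1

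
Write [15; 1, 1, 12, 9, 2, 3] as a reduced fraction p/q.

25825/1664

Fold from the inside: start with 3/1.
  2 + 1/3 = 7/3
  9 + 3/7 = 66/7
  12 + 7/66 = 799/66
  1 + 66/799 = 865/799
  1 + 799/865 = 1664/865
  15 + 865/1664 = 25825/1664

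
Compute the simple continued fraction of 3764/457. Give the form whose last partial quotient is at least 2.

3764 = 8×457 + 108
457 = 4×108 + 25
108 = 4×25 + 8
25 = 3×8 + 1
8 = 8×1 + 0  (stop)
So 3764/457 = [8; 4, 4, 3, 8].

[8; 4, 4, 3, 8]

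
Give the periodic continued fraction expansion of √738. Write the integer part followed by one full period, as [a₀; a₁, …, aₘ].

a₀ = ⌊√738⌋ = 27.
With m₀=0, d₀=1 and mₖ₊₁ = dₖaₖ − mₖ, dₖ₊₁ = (n − mₖ₊₁²)/dₖ, aₖ₊₁ = ⌊(a₀+mₖ₊₁)/dₖ₊₁⌋:
  k=1: m=27, d=9, a=6
  k=2: m=27, d=1, a=54
d=1 and a=2a₀=54 at k=2, so the next step gives (m, d) = (27, 9) again — its k=1 value — and the period has length 2.

[27; 6, 54]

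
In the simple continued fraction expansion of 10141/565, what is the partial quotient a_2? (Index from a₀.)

10141 = 17·565 + 536   →  a_0 = 17
565 = 1·536 + 29   →  a_1 = 1
536 = 18·29 + 14   →  a_2 = 18

18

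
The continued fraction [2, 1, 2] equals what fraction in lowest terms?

Fold from the inside: start with 2/1.
  1 + 1/2 = 3/2
  2 + 2/3 = 8/3

8/3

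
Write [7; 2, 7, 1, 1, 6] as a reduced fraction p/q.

1561/209

Fold from the inside: start with 6/1.
  1 + 1/6 = 7/6
  1 + 6/7 = 13/7
  7 + 7/13 = 98/13
  2 + 13/98 = 209/98
  7 + 98/209 = 1561/209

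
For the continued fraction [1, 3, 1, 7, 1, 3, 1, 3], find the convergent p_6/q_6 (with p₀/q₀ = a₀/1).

Using pₖ = aₖpₖ₋₁ + pₖ₋₂, qₖ = aₖqₖ₋₁ + qₖ₋₂ (with p₋₁=1, p₋₂=0, q₋₁=0, q₋₂=1):
  k=0: a=1, p=1, q=1
  k=1: a=3, p=4, q=3
  k=2: a=1, p=5, q=4
  k=3: a=7, p=39, q=31
  k=4: a=1, p=44, q=35
  k=5: a=3, p=171, q=136
  k=6: a=1, p=215, q=171

215/171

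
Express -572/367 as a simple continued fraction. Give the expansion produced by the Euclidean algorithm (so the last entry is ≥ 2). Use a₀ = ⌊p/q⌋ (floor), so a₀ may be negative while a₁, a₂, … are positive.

-572 = -2*367 + 162
367 = 2*162 + 43
162 = 3*43 + 33
43 = 1*33 + 10
33 = 3*10 + 3
10 = 3*3 + 1
3 = 3*1 + 0  (stop)
So -572/367 = [-2; 2, 3, 1, 3, 3, 3].

[-2; 2, 3, 1, 3, 3, 3]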